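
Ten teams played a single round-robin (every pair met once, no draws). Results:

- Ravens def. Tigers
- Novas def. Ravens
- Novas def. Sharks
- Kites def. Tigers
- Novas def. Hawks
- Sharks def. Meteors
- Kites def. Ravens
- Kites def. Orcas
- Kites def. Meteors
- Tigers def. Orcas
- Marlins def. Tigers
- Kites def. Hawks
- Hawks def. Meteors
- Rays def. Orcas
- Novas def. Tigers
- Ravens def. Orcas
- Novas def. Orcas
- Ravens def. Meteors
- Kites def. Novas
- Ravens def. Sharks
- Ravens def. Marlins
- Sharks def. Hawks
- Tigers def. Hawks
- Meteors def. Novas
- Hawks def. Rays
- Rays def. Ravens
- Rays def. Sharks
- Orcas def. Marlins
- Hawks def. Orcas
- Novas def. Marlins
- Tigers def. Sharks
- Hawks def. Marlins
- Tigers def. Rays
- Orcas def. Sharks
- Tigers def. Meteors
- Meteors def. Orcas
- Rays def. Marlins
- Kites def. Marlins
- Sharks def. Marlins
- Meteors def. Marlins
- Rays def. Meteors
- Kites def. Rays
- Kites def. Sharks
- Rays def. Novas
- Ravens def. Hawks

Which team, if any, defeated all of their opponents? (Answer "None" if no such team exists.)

Kites has 9 wins out of 9 opponents — a perfect record.

Kites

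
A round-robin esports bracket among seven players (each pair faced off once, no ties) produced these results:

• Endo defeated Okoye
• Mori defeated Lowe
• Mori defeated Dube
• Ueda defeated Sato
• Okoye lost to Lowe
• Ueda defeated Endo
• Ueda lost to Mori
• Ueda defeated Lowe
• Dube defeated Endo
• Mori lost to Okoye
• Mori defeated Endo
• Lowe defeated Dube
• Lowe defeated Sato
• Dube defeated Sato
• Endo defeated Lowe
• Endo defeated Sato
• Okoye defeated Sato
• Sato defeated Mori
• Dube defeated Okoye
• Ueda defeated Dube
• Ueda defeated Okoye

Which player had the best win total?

Win totals: Endo 3, Dube 3, Mori 4, Ueda 5, Sato 1, Okoye 2, Lowe 3.
Ueda leads with 5 wins (next highest: 4).

Ueda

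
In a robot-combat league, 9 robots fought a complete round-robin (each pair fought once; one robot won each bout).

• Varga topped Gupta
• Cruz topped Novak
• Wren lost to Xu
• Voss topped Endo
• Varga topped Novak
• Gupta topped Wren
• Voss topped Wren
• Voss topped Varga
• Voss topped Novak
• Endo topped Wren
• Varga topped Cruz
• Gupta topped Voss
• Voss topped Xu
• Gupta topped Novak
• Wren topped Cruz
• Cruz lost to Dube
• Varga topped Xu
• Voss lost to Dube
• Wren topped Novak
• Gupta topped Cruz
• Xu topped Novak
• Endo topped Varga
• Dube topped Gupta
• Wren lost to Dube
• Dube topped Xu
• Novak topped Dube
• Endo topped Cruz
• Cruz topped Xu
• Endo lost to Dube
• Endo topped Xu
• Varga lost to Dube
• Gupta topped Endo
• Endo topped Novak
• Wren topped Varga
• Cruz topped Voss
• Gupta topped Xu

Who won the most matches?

Win totals: Endo 5, Gupta 6, Varga 4, Xu 2, Dube 7, Cruz 3, Wren 3, Novak 1, Voss 5.
Dube leads with 7 wins (next highest: 6).

Dube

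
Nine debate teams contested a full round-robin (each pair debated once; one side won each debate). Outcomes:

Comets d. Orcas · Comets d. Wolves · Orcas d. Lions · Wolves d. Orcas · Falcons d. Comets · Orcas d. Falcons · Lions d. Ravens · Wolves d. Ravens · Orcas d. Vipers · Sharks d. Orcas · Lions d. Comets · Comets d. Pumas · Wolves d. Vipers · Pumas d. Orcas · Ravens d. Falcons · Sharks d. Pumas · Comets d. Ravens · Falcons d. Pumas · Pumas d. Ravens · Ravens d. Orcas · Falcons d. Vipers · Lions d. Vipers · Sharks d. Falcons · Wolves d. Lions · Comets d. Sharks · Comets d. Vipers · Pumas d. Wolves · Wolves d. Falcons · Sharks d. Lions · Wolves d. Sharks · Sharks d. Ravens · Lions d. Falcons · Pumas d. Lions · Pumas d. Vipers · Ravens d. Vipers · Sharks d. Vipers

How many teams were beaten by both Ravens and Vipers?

0

Ravens beat: Falcons, Vipers, Orcas.
Vipers beat: no one.
No one was beaten by both.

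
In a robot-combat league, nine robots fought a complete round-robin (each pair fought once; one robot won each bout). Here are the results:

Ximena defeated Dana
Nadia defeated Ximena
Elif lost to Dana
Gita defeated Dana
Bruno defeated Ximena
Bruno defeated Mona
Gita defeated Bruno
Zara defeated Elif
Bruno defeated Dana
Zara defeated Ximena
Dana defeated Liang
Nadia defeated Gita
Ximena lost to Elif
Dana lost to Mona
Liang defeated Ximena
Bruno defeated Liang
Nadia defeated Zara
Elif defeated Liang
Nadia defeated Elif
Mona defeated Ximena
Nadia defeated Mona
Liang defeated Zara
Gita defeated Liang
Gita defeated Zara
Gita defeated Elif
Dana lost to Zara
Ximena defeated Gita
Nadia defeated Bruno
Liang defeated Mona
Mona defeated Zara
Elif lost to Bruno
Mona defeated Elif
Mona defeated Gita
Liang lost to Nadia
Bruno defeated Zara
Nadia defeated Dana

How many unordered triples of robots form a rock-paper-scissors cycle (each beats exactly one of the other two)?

Win totals: Gita 5, Nadia 8, Elif 2, Mona 5, Zara 3, Ximena 2, Liang 3, Dana 2, Bruno 6.
A robot with w wins dominates both others in C(w,2) triples; summing gives 10 + 28 + 1 + 10 + 3 + 1 + 3 + 1 + 15 = 72 transitive triples.
Total triples C(9,3) = 84, so cyclic triples = 84 − 72 = 12.

12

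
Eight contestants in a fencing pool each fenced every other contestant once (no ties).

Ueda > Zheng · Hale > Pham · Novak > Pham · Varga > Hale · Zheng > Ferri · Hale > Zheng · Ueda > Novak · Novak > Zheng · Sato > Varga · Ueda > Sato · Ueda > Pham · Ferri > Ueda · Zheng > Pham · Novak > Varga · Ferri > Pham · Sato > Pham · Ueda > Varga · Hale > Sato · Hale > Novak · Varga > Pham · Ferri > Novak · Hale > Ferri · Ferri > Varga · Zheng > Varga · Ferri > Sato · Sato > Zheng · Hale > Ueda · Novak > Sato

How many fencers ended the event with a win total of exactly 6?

1

Win totals: Hale 6, Novak 4, Sato 3, Ueda 5, Ferri 5, Zheng 3, Pham 0, Varga 2.
Exactly 6: Hale — 1 fencer.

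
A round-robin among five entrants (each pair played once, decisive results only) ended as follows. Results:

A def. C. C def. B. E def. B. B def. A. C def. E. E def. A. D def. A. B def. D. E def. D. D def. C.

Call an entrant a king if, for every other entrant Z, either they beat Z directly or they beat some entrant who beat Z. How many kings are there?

A cannot reach D in two steps.
B cannot reach E in two steps.
C reaches everyone (king).
D reaches everyone (king).
E reaches everyone (king).
Kings: C, D, E — 3.

3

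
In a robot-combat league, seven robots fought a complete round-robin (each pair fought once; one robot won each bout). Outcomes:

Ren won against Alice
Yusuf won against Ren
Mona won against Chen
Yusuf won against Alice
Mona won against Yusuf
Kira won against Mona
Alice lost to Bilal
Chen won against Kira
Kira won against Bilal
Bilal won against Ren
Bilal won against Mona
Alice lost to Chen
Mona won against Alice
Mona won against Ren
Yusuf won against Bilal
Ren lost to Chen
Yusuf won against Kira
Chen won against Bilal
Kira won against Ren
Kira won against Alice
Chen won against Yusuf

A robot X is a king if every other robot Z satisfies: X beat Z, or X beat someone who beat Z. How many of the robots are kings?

Yusuf cannot reach Chen in two steps.
Bilal cannot reach Kira in two steps.
Alice cannot reach Yusuf, Bilal, Mona, Chen, Ren, Kira in two steps.
Mona reaches everyone (king).
Chen reaches everyone (king).
Ren cannot reach Yusuf, Bilal, Mona, Chen, Kira in two steps.
Kira reaches everyone (king).
Kings: Mona, Chen, Kira — 3.

3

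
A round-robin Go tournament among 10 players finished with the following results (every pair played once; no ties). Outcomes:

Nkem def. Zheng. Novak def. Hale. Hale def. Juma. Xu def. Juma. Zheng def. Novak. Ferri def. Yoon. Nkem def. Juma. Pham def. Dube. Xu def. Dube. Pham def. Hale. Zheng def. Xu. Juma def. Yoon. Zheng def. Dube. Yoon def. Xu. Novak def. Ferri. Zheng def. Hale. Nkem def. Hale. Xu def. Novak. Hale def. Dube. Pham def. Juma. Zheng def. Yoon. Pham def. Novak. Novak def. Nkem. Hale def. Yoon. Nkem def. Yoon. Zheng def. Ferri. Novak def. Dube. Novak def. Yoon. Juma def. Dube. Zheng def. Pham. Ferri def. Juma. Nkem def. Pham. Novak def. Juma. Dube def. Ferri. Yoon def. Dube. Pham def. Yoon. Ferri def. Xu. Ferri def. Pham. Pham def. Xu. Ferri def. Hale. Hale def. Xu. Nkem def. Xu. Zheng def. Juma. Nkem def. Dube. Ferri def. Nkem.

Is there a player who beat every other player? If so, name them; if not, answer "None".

None

Highest win total is Zheng with 8 (out of 9 possible).
Zheng lost to Nkem, so no player went undefeated.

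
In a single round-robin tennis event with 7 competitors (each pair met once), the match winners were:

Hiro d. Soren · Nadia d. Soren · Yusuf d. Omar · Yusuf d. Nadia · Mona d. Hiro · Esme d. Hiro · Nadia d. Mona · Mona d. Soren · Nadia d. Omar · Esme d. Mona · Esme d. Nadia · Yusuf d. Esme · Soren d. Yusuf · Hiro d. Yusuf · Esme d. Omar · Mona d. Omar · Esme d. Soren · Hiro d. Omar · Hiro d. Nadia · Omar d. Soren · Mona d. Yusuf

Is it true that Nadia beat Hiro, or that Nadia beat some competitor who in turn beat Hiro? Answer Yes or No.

Nadia did not beat Hiro directly.
Nadia beat Mona, Soren, Omar. Of those, Mona beat Hiro.

Yes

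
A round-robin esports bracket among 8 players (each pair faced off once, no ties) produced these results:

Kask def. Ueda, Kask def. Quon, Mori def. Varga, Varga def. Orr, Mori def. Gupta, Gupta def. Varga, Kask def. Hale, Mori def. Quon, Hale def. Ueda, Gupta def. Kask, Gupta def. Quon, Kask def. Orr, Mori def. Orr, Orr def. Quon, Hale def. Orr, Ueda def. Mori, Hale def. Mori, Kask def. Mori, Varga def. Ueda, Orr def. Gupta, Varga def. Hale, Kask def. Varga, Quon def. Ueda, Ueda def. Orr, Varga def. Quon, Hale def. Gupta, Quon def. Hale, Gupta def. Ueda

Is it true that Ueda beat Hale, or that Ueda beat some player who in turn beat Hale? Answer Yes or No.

Ueda did not beat Hale directly.
Ueda beat Mori, Orr, but each of them lost to Hale. No two-step path.

No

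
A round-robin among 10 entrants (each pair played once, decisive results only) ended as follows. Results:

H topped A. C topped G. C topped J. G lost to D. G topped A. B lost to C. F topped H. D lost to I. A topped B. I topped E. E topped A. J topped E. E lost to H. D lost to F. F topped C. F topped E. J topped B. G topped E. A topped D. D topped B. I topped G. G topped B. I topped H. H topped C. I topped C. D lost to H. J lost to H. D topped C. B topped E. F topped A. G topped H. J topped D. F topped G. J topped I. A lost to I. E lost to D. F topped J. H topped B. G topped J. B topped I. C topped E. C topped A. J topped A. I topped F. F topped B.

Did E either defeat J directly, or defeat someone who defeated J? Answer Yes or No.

E did not beat J directly.
E beat A, but each of them lost to J. No two-step path.

No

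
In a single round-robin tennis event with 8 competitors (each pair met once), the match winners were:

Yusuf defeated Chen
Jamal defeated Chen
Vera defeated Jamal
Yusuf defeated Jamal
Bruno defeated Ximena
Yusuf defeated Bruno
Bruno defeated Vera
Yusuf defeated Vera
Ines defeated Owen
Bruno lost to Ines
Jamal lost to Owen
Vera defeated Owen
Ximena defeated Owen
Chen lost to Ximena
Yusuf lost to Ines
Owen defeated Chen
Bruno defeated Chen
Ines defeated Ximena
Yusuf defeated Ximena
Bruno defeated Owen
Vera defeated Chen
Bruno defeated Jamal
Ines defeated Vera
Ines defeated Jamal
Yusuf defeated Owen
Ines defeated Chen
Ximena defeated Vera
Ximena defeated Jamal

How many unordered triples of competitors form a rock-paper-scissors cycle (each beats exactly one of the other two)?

Win totals: Ximena 4, Jamal 1, Owen 2, Chen 0, Bruno 5, Vera 3, Yusuf 6, Ines 7.
A competitor with w wins dominates both others in C(w,2) triples; summing gives 6 + 0 + 1 + 0 + 10 + 3 + 15 + 21 = 56 transitive triples.
Total triples C(8,3) = 56, so cyclic triples = 56 − 56 = 0.

0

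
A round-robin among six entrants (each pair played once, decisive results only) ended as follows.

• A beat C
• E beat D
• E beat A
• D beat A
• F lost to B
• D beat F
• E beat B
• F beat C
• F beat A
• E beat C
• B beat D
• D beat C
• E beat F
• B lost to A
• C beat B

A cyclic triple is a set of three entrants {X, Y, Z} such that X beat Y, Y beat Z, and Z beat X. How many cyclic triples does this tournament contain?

Win totals: A 2, B 2, C 1, D 3, E 5, F 2.
An entrant with w wins dominates both others in C(w,2) triples; summing gives 1 + 1 + 0 + 3 + 10 + 1 = 16 transitive triples.
Total triples C(6,3) = 20, so cyclic triples = 20 − 16 = 4.

4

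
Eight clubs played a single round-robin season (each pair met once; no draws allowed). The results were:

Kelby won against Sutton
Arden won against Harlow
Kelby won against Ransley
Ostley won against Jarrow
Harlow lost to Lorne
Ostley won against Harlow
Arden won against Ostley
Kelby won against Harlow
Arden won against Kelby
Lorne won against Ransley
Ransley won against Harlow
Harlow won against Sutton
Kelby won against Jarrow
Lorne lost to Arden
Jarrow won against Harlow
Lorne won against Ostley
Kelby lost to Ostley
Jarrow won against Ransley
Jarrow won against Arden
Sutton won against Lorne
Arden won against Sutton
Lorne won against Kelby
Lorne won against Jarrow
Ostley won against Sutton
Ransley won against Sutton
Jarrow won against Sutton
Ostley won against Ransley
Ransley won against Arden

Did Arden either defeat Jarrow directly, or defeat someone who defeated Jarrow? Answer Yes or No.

Arden did not beat Jarrow directly.
Arden beat Lorne, Kelby, Ostley, Harlow, Sutton. Of those, Lorne beat Jarrow.

Yes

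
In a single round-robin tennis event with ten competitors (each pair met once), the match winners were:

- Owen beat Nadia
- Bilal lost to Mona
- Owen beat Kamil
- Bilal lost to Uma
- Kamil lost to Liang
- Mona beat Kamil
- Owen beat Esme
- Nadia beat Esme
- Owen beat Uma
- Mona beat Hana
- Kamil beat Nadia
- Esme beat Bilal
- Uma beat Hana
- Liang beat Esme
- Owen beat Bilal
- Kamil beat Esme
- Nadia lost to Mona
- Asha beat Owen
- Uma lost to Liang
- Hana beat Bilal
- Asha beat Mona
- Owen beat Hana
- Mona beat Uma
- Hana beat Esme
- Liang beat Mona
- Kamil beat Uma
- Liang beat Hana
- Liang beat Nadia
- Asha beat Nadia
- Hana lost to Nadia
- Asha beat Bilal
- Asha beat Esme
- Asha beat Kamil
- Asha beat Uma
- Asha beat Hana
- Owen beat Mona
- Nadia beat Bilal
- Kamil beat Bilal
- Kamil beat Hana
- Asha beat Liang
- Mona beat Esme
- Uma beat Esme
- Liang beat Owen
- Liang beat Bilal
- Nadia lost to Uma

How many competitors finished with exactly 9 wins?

1

Win totals: Esme 1, Hana 2, Asha 9, Kamil 5, Liang 8, Owen 7, Bilal 0, Uma 4, Nadia 3, Mona 6.
Exactly 9: Asha — 1 competitor.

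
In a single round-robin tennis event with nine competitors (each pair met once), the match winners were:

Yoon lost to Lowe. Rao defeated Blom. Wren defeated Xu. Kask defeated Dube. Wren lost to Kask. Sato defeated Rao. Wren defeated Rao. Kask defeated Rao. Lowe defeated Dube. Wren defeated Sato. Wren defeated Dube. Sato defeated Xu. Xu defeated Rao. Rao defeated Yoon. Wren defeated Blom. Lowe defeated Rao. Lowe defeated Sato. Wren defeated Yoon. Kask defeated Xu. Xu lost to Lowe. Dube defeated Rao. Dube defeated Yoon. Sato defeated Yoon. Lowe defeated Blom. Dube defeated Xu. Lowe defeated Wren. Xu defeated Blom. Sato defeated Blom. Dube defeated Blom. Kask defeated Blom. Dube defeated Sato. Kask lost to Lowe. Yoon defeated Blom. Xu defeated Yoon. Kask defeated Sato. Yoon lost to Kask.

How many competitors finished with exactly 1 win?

Win totals: Yoon 1, Blom 0, Xu 3, Lowe 8, Sato 4, Dube 5, Kask 7, Rao 2, Wren 6.
Exactly 1: Yoon — 1 competitor.

1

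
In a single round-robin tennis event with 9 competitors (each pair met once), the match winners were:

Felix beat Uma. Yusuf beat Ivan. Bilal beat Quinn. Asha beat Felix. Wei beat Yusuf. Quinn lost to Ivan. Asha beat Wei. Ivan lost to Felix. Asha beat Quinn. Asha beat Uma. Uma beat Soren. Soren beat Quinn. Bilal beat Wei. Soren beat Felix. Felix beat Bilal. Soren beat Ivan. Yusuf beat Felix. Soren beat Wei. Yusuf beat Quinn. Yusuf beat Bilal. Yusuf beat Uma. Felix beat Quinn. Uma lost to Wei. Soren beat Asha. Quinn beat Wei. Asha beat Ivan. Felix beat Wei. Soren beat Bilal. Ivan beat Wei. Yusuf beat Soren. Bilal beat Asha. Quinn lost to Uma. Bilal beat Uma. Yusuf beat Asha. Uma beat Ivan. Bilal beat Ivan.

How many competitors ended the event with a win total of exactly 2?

2

Win totals: Ivan 2, Felix 5, Asha 5, Uma 3, Wei 2, Bilal 5, Soren 6, Quinn 1, Yusuf 7.
Exactly 2: Ivan, Wei — 2 competitors.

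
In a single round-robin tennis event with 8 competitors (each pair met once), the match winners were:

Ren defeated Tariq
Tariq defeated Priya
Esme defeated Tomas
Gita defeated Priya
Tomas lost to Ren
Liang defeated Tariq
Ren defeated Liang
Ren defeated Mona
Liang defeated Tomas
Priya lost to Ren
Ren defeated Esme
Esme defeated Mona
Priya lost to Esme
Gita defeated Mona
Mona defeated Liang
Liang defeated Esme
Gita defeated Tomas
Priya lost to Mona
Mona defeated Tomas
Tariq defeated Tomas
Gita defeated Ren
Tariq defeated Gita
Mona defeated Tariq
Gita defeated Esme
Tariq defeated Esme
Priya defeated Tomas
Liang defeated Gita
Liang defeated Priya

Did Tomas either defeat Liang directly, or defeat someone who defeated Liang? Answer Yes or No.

Tomas did not beat Liang directly.
Tomas beat no one, so there is no intermediate competitor.

No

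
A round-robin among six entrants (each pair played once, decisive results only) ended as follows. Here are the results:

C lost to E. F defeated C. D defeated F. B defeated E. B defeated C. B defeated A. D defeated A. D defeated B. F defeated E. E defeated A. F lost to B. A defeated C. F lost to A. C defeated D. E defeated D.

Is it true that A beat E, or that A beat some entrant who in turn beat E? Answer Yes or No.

Yes

A did not beat E directly.
A beat C, F. Of those, F beat E.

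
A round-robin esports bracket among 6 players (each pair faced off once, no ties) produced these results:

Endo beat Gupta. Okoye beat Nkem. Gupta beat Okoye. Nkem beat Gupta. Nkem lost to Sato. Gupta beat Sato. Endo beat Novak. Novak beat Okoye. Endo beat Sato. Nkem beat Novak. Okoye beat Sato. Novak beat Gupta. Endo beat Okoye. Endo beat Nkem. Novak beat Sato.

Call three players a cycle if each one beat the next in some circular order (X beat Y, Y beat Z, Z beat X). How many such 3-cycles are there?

4

Of the C(6,3) = 20 triples, the cyclic ones are: {Sato, Gupta, Nkem}; {Sato, Nkem, Novak}; {Gupta, Okoye, Nkem}; {Okoye, Nkem, Novak}.
That is 4.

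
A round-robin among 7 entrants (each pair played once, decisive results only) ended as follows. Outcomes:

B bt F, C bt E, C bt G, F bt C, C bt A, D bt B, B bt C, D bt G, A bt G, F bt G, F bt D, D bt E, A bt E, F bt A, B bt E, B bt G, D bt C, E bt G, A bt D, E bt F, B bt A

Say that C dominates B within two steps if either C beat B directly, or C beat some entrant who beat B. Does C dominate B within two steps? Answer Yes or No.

No

C did not beat B directly.
C beat A, E, G, but each of them lost to B. No two-step path.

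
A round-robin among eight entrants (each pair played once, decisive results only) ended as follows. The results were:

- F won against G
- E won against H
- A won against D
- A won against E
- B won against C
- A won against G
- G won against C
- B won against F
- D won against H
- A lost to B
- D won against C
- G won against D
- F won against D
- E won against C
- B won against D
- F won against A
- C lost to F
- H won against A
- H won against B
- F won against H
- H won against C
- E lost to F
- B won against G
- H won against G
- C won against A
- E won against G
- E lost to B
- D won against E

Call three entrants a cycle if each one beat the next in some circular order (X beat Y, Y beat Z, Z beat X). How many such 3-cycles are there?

Win totals: A 3, B 6, C 1, D 3, E 3, F 6, G 2, H 4.
An entrant with w wins dominates both others in C(w,2) triples; summing gives 3 + 15 + 0 + 3 + 3 + 15 + 1 + 6 = 46 transitive triples.
Total triples C(8,3) = 56, so cyclic triples = 56 − 46 = 10.

10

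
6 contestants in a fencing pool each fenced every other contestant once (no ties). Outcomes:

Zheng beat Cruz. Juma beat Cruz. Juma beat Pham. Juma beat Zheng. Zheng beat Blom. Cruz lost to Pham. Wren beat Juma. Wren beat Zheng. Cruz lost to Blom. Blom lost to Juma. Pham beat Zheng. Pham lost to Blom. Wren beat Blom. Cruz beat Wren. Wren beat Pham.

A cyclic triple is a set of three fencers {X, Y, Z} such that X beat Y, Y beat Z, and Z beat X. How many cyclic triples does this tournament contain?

Win totals: Blom 2, Wren 4, Zheng 2, Cruz 1, Juma 4, Pham 2.
A fencer with w wins dominates both others in C(w,2) triples; summing gives 1 + 6 + 1 + 0 + 6 + 1 = 15 transitive triples.
Total triples C(6,3) = 20, so cyclic triples = 20 − 15 = 5.

5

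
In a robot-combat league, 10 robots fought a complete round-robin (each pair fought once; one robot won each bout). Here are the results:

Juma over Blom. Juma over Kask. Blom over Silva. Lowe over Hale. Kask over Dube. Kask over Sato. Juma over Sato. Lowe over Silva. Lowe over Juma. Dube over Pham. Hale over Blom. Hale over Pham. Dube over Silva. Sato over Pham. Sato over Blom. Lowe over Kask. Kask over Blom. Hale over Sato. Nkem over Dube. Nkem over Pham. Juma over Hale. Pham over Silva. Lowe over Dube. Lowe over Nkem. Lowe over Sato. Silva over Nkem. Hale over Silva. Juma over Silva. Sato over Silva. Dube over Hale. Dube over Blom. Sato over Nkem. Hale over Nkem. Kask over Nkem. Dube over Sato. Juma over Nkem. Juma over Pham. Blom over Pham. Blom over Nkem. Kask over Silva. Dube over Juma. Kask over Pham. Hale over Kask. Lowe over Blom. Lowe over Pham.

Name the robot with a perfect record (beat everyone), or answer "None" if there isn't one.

Lowe

Lowe has 9 wins out of 9 opponents — a perfect record.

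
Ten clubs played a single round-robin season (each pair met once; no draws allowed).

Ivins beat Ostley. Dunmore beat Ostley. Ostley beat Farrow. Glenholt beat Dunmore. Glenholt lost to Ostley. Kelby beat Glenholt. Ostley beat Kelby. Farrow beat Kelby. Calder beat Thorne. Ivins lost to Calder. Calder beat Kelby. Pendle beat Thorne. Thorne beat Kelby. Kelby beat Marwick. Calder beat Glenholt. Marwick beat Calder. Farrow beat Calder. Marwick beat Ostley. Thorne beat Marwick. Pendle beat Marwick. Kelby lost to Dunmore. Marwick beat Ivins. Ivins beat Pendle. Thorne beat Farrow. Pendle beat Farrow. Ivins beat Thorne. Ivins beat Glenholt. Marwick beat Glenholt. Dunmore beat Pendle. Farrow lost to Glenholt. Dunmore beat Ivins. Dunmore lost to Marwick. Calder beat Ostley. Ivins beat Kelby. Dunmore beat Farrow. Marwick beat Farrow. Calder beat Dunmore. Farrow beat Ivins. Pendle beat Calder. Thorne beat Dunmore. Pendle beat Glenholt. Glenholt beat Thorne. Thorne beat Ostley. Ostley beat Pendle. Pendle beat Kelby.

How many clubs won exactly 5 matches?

Win totals: Farrow 3, Thorne 5, Pendle 6, Marwick 6, Ostley 4, Ivins 5, Kelby 2, Dunmore 5, Calder 6, Glenholt 3.
Exactly 5: Thorne, Ivins, Dunmore — 3 clubs.

3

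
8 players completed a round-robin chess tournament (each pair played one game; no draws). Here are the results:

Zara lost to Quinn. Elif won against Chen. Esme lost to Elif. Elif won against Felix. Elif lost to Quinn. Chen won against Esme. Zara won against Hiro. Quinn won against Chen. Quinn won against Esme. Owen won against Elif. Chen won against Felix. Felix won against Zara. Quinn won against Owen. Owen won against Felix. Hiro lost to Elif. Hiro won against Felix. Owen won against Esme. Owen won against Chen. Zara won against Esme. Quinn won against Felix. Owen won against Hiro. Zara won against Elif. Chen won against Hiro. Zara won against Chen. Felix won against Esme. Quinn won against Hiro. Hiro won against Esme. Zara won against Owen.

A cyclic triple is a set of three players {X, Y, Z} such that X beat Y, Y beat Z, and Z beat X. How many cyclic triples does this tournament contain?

4

Win totals: Felix 2, Elif 4, Owen 5, Quinn 7, Esme 0, Chen 3, Zara 5, Hiro 2.
A player with w wins dominates both others in C(w,2) triples; summing gives 1 + 6 + 10 + 21 + 0 + 3 + 10 + 1 = 52 transitive triples.
Total triples C(8,3) = 56, so cyclic triples = 56 − 52 = 4.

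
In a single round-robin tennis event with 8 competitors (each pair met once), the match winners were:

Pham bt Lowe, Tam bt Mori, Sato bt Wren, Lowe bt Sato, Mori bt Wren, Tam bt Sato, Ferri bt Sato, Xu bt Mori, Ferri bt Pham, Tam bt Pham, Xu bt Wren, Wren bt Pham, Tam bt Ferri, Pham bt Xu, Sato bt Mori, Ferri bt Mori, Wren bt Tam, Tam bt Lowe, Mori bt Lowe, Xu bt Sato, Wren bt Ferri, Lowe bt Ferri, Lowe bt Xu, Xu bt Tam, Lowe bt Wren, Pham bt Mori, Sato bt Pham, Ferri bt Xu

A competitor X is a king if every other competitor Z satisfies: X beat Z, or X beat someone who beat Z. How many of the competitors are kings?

8

Ferri reaches everyone (king).
Xu reaches everyone (king).
Sato reaches everyone (king).
Pham reaches everyone (king).
Lowe reaches everyone (king).
Tam reaches everyone (king).
Mori reaches everyone (king).
Wren reaches everyone (king).
Kings: Ferri, Xu, Sato, Pham, Lowe, Tam, Mori, Wren — 8.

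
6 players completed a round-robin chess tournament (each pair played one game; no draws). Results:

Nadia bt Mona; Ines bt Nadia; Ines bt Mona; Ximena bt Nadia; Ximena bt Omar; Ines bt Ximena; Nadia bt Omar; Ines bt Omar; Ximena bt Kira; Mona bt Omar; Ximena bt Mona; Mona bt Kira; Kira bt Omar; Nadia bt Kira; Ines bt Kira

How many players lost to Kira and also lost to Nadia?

1

Kira beat: Omar.
Nadia beat: Kira, Mona, Omar.
Both beat: Omar — 1.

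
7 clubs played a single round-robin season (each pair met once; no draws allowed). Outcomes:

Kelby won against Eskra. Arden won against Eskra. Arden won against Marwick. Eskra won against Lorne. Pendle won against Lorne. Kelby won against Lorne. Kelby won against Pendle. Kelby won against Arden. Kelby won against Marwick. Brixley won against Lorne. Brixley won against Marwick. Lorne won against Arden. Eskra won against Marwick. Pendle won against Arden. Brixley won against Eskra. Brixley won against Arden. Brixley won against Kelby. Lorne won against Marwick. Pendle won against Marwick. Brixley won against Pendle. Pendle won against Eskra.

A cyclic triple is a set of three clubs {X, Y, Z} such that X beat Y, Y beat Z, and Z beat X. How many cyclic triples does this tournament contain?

Win totals: Pendle 4, Eskra 2, Kelby 5, Brixley 6, Lorne 2, Arden 2, Marwick 0.
A club with w wins dominates both others in C(w,2) triples; summing gives 6 + 1 + 10 + 15 + 1 + 1 + 0 = 34 transitive triples.
Total triples C(7,3) = 35, so cyclic triples = 35 − 34 = 1.

1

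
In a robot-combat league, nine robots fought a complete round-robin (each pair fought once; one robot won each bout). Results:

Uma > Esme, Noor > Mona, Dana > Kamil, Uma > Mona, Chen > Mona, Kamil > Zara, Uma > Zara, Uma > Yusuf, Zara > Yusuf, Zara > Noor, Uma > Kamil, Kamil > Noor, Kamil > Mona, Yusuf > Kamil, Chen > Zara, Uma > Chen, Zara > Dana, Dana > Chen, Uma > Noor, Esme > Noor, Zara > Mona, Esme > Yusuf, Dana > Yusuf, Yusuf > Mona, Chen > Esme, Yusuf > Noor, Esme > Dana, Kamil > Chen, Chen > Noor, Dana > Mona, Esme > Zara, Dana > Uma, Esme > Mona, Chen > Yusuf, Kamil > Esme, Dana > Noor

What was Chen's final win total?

Chen's results: beat Noor, Mona, Yusuf, Zara, Esme; lost to Uma, Kamil, Dana.
That is 5 wins.

5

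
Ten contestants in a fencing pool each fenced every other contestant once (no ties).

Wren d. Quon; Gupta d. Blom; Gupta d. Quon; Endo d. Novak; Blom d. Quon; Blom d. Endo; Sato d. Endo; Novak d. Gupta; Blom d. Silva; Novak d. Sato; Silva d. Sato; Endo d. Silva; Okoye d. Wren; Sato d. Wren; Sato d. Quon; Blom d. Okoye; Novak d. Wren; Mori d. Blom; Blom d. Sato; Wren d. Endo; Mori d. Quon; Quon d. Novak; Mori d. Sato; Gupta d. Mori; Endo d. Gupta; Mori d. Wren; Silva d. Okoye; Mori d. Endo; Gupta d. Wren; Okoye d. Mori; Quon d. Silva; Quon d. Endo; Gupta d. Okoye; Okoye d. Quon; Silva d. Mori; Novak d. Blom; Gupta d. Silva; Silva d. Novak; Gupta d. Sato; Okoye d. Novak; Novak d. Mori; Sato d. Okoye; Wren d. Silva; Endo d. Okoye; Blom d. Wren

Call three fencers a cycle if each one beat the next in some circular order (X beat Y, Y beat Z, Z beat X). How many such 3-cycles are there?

34

Win totals: Wren 3, Novak 5, Sato 4, Endo 4, Okoye 4, Quon 3, Gupta 7, Blom 6, Mori 5, Silva 4.
A fencer with w wins dominates both others in C(w,2) triples; summing gives 3 + 10 + 6 + 6 + 6 + 3 + 21 + 15 + 10 + 6 = 86 transitive triples.
Total triples C(10,3) = 120, so cyclic triples = 120 − 86 = 34.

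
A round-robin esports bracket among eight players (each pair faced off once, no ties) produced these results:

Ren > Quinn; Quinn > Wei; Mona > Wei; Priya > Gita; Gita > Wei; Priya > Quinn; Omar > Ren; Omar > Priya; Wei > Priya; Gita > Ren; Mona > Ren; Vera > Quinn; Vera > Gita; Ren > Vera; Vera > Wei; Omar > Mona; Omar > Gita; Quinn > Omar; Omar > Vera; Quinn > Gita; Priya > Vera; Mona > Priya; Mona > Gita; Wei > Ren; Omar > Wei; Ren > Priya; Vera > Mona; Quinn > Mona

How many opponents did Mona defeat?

Mona's results: beat Gita, Priya, Wei, Ren; lost to Omar, Vera, Quinn.
That is 4 wins.

4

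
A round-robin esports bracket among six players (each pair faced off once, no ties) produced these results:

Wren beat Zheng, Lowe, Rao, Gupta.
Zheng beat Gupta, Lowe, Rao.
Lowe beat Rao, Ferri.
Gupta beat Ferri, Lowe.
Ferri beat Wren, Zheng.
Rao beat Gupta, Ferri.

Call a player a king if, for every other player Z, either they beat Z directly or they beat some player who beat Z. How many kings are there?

Lowe reaches everyone (king).
Zheng cannot reach Wren in two steps.
Wren reaches everyone (king).
Rao reaches everyone (king).
Gupta reaches everyone (king).
Ferri reaches everyone (king).
Kings: Lowe, Wren, Rao, Gupta, Ferri — 5.

5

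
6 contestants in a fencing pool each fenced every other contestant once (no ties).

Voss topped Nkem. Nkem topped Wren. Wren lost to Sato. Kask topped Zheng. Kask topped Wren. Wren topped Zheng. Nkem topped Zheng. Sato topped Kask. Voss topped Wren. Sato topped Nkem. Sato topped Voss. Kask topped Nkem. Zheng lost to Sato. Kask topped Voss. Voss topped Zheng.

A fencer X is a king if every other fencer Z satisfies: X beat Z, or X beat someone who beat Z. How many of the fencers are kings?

Voss cannot reach Kask, Sato in two steps.
Wren cannot reach Voss, Nkem, Kask, Sato in two steps.
Nkem cannot reach Voss, Kask, Sato in two steps.
Kask cannot reach Sato in two steps.
Sato reaches everyone (king).
Zheng cannot reach Voss, Wren, Nkem, Kask, Sato in two steps.
Kings: Sato — 1.

1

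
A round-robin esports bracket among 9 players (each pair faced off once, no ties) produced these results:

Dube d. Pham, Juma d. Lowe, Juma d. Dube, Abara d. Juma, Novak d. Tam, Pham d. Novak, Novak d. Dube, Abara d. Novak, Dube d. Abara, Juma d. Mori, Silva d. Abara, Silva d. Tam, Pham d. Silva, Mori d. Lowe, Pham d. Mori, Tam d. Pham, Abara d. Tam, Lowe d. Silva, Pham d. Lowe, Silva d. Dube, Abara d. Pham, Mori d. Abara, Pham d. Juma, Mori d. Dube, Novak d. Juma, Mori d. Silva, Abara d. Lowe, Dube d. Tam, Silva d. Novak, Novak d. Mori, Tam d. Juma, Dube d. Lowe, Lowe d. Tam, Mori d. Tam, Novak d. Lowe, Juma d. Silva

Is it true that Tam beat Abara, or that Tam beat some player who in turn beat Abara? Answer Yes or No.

No

Tam did not beat Abara directly.
Tam beat Pham, Juma, but each of them lost to Abara. No two-step path.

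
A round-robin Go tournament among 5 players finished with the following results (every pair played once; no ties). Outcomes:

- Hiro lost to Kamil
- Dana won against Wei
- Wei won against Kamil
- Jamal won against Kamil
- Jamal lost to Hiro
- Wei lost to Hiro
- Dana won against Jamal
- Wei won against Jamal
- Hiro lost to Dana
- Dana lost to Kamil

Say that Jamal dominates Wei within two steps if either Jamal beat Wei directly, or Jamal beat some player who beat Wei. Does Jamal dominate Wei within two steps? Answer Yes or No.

Jamal did not beat Wei directly.
Jamal beat Kamil, but each of them lost to Wei. No two-step path.

No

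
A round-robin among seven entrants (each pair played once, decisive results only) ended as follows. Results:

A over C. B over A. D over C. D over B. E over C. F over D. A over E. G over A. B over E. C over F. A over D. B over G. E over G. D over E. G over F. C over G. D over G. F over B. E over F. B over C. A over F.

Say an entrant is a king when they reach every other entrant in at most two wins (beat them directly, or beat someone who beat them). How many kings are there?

A reaches everyone (king).
B reaches everyone (king).
C cannot reach E in two steps.
D reaches everyone (king).
E reaches everyone (king).
F reaches everyone (king).
G reaches everyone (king).
Kings: A, B, D, E, F, G — 6.

6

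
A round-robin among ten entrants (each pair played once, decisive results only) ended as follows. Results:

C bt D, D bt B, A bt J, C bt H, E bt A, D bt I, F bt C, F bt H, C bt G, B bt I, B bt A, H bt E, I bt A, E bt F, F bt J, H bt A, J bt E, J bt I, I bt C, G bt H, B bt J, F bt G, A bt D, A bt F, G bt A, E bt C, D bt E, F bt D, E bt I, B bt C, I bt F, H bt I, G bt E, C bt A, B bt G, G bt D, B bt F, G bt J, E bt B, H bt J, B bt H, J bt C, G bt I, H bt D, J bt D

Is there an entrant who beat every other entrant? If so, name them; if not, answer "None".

Highest win total is B with 7 (out of 9 possible).
B lost to D, E, so no entrant went undefeated.

None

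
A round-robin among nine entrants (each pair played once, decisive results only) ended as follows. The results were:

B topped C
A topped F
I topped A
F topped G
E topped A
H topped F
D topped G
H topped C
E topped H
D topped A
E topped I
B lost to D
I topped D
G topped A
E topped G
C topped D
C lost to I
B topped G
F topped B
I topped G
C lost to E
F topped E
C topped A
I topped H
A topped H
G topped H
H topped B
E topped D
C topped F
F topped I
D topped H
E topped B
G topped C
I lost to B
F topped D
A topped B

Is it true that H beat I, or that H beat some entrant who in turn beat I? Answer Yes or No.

Yes

H did not beat I directly.
H beat B, C, F. Of those, B beat I.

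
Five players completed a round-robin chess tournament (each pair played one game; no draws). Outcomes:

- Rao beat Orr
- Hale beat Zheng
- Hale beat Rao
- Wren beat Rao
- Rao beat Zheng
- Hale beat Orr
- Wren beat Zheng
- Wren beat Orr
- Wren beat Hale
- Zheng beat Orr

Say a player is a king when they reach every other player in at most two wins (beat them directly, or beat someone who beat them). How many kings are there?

Wren reaches everyone (king).
Zheng cannot reach Wren, Rao, Hale in two steps.
Rao cannot reach Wren, Hale in two steps.
Orr cannot reach Wren, Zheng, Rao, Hale in two steps.
Hale cannot reach Wren in two steps.
Kings: Wren — 1.

1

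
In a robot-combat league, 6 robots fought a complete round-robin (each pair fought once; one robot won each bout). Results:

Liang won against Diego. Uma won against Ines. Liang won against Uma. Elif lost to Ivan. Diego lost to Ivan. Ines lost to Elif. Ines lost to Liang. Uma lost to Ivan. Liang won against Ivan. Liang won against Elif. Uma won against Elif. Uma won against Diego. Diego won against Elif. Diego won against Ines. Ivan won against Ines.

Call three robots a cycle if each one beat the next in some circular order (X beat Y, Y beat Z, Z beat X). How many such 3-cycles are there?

Win totals: Liang 5, Diego 2, Uma 3, Elif 1, Ivan 4, Ines 0.
A robot with w wins dominates both others in C(w,2) triples; summing gives 10 + 1 + 3 + 0 + 6 + 0 = 20 transitive triples.
Total triples C(6,3) = 20, so cyclic triples = 20 − 20 = 0.

0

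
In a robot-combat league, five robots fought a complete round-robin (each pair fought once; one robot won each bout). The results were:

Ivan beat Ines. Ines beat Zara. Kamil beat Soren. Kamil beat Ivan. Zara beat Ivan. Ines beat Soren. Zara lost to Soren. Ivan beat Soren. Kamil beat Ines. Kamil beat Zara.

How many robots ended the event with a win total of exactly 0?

0

Win totals: Zara 1, Ivan 2, Soren 1, Kamil 4, Ines 2.
No robot has exactly 0 wins.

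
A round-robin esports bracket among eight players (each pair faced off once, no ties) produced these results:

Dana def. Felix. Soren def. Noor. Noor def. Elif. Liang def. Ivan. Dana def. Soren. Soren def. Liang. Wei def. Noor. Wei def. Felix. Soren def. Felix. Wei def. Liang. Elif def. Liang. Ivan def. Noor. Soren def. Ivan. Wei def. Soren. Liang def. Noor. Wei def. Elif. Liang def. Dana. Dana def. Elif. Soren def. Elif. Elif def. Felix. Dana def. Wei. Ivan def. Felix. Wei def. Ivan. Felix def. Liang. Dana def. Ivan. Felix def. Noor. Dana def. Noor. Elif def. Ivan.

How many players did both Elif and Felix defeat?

Elif beat: Liang, Ivan, Felix.
Felix beat: Liang, Noor.
Both beat: Liang — 1.

1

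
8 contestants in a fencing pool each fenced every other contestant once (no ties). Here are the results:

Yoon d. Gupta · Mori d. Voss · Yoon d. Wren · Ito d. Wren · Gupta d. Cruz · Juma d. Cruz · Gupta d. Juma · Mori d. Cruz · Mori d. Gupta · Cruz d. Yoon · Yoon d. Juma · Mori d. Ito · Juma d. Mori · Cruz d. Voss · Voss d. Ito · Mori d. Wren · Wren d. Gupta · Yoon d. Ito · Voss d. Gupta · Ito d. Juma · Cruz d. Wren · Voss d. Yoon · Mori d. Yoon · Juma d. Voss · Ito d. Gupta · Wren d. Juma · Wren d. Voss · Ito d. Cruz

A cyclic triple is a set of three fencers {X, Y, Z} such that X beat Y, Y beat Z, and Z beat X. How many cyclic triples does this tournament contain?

16

Win totals: Yoon 4, Ito 4, Voss 3, Gupta 2, Wren 3, Mori 6, Cruz 3, Juma 3.
A fencer with w wins dominates both others in C(w,2) triples; summing gives 6 + 6 + 3 + 1 + 3 + 15 + 3 + 3 = 40 transitive triples.
Total triples C(8,3) = 56, so cyclic triples = 56 − 40 = 16.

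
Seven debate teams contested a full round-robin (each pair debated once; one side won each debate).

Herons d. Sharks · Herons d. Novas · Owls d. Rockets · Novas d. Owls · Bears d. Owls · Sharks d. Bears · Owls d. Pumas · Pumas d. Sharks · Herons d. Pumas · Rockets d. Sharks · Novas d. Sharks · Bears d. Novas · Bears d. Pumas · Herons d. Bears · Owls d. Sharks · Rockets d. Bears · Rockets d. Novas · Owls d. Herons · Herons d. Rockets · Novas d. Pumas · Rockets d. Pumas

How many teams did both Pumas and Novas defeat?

Pumas beat: Sharks.
Novas beat: Pumas, Sharks, Owls.
Both beat: Sharks — 1.

1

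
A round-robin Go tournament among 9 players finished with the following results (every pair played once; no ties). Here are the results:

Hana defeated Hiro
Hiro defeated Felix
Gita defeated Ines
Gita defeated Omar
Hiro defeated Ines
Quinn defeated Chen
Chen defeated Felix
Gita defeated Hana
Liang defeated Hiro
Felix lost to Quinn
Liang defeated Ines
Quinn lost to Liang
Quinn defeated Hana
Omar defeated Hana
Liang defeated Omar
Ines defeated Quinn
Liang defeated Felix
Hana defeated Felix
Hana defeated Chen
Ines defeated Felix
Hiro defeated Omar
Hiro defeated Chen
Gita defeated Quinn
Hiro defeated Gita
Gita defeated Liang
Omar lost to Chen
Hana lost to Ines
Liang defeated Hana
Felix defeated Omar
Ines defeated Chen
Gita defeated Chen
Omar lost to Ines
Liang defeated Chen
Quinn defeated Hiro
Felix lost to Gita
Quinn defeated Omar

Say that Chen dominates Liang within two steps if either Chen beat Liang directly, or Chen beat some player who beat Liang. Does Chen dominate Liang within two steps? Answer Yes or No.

No

Chen did not beat Liang directly.
Chen beat Felix, Omar, but each of them lost to Liang. No two-step path.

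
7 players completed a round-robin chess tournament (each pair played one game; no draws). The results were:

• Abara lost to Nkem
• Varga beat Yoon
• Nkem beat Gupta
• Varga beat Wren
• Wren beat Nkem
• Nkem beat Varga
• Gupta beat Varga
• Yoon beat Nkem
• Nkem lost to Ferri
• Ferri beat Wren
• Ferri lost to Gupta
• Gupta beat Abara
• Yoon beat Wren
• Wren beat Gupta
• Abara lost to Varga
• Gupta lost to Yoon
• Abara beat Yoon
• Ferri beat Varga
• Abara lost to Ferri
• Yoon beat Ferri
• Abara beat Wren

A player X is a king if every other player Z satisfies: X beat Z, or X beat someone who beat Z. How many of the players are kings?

Abara cannot reach Varga in two steps.
Yoon reaches everyone (king).
Varga reaches everyone (king).
Ferri reaches everyone (king).
Wren cannot reach Yoon in two steps.
Gupta reaches everyone (king).
Nkem reaches everyone (king).
Kings: Yoon, Varga, Ferri, Gupta, Nkem — 5.

5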